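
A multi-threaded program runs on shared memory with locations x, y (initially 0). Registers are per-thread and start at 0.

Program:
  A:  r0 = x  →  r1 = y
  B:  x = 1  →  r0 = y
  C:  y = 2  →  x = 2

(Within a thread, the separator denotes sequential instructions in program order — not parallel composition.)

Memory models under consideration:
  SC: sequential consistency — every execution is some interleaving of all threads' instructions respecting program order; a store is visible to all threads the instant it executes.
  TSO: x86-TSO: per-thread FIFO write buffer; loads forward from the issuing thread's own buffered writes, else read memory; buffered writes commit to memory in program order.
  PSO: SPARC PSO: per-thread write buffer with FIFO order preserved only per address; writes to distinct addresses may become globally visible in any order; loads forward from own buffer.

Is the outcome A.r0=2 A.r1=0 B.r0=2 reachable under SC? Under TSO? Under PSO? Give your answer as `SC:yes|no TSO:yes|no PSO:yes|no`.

SC:no TSO:no PSO:yes

outcome vector order: (A.r0,A.r1,B.r0)
SC: 10 outcomes — {(0,0,0) (0,0,2) (0,2,0) (0,2,2) (1,0,0) (1,0,2) (1,2,0) (1,2,2) (2,2,0) (2,2,2)}
TSO: 10 outcomes — {(0,0,0) (0,0,2) (0,2,0) (0,2,2) (1,0,0) (1,0,2) (1,2,0) (1,2,2) (2,2,0) (2,2,2)}
PSO: 12 outcomes — {(0,0,0) (0,0,2) (0,2,0) (0,2,2) (1,0,0) (1,0,2) (1,2,0) (1,2,2) (2,0,0) (2,0,2) (2,2,0) (2,2,2)}
target (2,0,2) ∈ {PSO}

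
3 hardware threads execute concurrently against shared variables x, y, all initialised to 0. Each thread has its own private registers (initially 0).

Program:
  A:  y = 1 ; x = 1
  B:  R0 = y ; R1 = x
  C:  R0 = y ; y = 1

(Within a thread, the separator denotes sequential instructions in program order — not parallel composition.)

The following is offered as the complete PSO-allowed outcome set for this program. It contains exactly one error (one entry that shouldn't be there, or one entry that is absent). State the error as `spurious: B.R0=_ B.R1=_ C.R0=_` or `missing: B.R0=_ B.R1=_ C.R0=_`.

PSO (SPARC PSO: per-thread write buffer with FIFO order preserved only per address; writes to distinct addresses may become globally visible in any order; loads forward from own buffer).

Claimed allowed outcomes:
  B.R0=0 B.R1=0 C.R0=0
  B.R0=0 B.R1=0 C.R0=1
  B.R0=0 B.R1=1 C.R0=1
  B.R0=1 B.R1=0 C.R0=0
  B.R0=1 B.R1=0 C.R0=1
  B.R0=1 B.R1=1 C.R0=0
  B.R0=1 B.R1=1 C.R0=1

outcome vector order: (B.R0,B.R1,C.R0)
[PSO] allowed = {<0 0 0>; <0 0 1>; <0 1 0>; <0 1 1>; <1 0 0>; <1 0 1>; <1 1 0>; <1 1 1>}
PSO∖claimed = {<0 1 0>}

missing: B.R0=0 B.R1=1 C.R0=0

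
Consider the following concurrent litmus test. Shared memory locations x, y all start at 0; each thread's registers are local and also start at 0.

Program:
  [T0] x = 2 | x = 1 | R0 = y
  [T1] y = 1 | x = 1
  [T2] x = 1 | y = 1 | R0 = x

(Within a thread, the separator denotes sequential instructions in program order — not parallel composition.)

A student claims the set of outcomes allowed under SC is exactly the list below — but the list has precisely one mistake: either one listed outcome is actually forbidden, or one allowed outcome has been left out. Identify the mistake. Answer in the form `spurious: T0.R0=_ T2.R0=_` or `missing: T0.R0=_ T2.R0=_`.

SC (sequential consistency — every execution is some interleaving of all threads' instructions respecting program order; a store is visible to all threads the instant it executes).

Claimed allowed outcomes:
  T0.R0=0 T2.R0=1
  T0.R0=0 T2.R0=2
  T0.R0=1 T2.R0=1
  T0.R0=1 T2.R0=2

outcome vector order: (T0.R0,T2.R0)
under SC → <0 1> <1 1> <1 2>
claimed∖SC = {<0 2>}

spurious: T0.R0=0 T2.R0=2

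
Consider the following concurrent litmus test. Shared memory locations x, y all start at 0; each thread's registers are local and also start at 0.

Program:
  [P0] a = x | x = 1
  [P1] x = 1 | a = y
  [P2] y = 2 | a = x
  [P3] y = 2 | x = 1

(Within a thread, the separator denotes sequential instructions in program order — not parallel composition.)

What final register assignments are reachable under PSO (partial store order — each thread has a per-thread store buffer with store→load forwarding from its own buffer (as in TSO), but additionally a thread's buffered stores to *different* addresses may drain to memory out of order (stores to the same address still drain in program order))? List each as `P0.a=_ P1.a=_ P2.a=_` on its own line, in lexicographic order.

P0.a=0 P1.a=0 P2.a=0
P0.a=0 P1.a=0 P2.a=1
P0.a=0 P1.a=2 P2.a=0
P0.a=0 P1.a=2 P2.a=1
P0.a=1 P1.a=0 P2.a=0
P0.a=1 P1.a=0 P2.a=1
P0.a=1 P1.a=2 P2.a=0
P0.a=1 P1.a=2 P2.a=1

outcome vector order: (P0.a,P1.a,P2.a)
|PSO outcomes| = 8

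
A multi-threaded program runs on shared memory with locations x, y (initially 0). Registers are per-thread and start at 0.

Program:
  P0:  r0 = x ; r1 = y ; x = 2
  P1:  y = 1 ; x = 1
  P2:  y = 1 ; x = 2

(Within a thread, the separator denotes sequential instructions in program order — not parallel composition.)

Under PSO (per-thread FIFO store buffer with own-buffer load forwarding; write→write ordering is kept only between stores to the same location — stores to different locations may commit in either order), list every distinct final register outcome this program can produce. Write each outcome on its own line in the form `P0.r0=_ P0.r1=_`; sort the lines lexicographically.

outcome vector order: (P0.r0,P0.r1)
|PSO outcomes| = 6

P0.r0=0 P0.r1=0
P0.r0=0 P0.r1=1
P0.r0=1 P0.r1=0
P0.r0=1 P0.r1=1
P0.r0=2 P0.r1=0
P0.r0=2 P0.r1=1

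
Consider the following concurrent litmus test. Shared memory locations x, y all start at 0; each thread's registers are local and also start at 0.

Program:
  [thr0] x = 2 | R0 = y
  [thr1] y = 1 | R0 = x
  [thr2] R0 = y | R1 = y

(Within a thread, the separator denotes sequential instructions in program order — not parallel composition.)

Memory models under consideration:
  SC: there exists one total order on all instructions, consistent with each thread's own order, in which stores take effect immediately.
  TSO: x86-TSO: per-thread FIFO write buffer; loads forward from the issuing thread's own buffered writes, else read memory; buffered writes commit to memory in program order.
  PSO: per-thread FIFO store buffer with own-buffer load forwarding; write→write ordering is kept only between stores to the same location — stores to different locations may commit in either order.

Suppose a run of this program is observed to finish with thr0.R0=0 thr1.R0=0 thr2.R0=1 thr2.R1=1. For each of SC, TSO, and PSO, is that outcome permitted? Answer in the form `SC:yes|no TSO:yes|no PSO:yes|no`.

outcome vector order: (thr0.R0,thr1.R0,thr2.R0,thr2.R1)
SC (9): <0 2 0 0>, <0 2 0 1>, <0 2 1 1>, <1 0 0 0>, <1 0 0 1>, <1 0 1 1>, <1 2 0 0>, <1 2 0 1>, <1 2 1 1>
TSO (12): <0 0 0 0>, <0 0 0 1>, <0 0 1 1>, <0 2 0 0>, <0 2 0 1>, <0 2 1 1>, <1 0 0 0>, <1 0 0 1>, <1 0 1 1>, <1 2 0 0>, <1 2 0 1>, <1 2 1 1>
PSO (12): <0 0 0 0>, <0 0 0 1>, <0 0 1 1>, <0 2 0 0>, <0 2 0 1>, <0 2 1 1>, <1 0 0 0>, <1 0 0 1>, <1 0 1 1>, <1 2 0 0>, <1 2 0 1>, <1 2 1 1>
target <0 0 1 1> ∈ {TSO,PSO}

SC:no TSO:yes PSO:yes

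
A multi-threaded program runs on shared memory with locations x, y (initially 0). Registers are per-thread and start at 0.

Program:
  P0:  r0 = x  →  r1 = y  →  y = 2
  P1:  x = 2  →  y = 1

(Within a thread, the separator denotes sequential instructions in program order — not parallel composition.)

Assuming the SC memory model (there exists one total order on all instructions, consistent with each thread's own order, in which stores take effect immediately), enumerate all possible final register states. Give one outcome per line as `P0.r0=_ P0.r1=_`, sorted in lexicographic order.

outcome vector order: (P0.r0,P0.r1)
|SC outcomes| = 4

P0.r0=0 P0.r1=0
P0.r0=0 P0.r1=1
P0.r0=2 P0.r1=0
P0.r0=2 P0.r1=1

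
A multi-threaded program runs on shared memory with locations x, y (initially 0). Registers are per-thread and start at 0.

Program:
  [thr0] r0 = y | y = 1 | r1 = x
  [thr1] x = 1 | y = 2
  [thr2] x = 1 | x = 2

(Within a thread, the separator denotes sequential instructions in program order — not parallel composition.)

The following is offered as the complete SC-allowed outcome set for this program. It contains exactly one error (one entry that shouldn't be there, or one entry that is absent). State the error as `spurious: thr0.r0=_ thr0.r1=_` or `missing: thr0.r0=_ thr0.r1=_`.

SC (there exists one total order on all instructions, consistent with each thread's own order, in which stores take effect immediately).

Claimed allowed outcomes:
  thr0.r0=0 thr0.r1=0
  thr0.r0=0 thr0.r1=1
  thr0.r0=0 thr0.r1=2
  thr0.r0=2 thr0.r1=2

outcome vector order: (thr0.r0,thr0.r1)
SC: 5 outcomes — {(0,0) (0,1) (0,2) (2,1) (2,2)}
SC∖claimed = {(2,1)}

missing: thr0.r0=2 thr0.r1=1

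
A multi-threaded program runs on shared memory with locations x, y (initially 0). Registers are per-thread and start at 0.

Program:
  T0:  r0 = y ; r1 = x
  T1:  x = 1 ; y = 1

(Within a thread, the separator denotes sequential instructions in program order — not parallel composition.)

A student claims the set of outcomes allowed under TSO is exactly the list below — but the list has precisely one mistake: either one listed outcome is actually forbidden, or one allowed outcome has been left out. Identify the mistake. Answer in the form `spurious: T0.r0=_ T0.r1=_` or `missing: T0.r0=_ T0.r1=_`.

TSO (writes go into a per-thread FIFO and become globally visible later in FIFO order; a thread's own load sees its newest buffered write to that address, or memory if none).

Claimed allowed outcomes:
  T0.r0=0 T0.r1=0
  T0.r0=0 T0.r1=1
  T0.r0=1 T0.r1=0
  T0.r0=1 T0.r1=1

spurious: T0.r0=1 T0.r1=0

outcome vector order: (T0.r0,T0.r1)
under TSO → 00; 01; 11
claimed∖TSO = {10}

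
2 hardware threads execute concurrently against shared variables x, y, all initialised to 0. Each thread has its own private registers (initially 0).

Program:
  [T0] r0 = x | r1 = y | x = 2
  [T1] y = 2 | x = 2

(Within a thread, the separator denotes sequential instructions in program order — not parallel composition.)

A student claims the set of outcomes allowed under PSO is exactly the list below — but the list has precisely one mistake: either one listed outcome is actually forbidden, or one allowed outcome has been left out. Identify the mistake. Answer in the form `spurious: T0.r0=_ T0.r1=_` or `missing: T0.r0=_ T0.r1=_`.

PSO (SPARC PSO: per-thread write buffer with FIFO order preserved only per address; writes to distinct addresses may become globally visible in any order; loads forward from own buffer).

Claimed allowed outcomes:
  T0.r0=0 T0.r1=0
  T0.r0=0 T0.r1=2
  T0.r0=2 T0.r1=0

missing: T0.r0=2 T0.r1=2

outcome vector order: (T0.r0,T0.r1)
PSO: 4 outcomes — {<0 0>; <0 2>; <2 0>; <2 2>}
PSO∖claimed = {<2 2>}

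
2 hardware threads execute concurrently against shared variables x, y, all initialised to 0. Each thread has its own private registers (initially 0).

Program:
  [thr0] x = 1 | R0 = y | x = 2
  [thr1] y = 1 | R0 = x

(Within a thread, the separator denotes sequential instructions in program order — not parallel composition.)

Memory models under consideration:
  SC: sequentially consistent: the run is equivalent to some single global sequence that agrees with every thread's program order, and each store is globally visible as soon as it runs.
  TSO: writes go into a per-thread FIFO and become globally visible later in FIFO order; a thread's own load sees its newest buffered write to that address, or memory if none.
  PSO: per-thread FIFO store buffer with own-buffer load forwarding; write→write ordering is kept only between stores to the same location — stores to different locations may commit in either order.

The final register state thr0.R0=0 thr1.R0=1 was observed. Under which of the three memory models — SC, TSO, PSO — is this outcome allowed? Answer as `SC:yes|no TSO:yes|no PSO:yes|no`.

SC:yes TSO:yes PSO:yes

outcome vector order: (thr0.R0,thr1.R0)
[SC] allowed = {0/1, 0/2, 1/0, 1/1, 1/2}
[TSO] allowed = {0/0, 0/1, 0/2, 1/0, 1/1, 1/2}
[PSO] allowed = {0/0, 0/1, 0/2, 1/0, 1/1, 1/2}
target 0/1 ∈ {SC,TSO,PSO}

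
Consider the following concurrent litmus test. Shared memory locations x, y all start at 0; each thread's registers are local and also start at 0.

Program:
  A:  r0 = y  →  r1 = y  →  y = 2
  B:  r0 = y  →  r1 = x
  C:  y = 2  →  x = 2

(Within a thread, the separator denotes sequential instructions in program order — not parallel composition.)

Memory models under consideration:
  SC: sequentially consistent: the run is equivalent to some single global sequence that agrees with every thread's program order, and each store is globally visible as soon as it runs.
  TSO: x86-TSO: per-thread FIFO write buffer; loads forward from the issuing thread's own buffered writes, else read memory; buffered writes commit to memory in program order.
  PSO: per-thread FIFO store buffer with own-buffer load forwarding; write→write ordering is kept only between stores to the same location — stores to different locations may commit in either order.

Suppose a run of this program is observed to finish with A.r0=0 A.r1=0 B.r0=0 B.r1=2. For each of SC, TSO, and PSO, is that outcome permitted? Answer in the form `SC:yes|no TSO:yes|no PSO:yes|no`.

SC:yes TSO:yes PSO:yes

outcome vector order: (A.r0,A.r1,B.r0,B.r1)
SC: 12 outcomes — {0000; 0002; 0020; 0022; 0200; 0202; 0220; 0222; 2200; 2202; 2220; 2222}
TSO: 12 outcomes — {0000; 0002; 0020; 0022; 0200; 0202; 0220; 0222; 2200; 2202; 2220; 2222}
PSO: 12 outcomes — {0000; 0002; 0020; 0022; 0200; 0202; 0220; 0222; 2200; 2202; 2220; 2222}
target 0002 ∈ {SC,TSO,PSO}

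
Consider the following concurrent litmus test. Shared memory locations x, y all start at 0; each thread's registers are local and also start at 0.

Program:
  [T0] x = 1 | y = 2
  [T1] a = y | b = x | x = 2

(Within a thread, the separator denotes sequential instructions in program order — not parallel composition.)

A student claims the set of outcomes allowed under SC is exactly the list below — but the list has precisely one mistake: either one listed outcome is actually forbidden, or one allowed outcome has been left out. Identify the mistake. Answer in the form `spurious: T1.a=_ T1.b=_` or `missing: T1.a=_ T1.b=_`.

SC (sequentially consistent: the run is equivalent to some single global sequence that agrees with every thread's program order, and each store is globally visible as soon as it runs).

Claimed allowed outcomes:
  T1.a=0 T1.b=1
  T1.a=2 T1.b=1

outcome vector order: (T1.a,T1.b)
SC (3): 00 01 21
SC∖claimed = {00}

missing: T1.a=0 T1.b=0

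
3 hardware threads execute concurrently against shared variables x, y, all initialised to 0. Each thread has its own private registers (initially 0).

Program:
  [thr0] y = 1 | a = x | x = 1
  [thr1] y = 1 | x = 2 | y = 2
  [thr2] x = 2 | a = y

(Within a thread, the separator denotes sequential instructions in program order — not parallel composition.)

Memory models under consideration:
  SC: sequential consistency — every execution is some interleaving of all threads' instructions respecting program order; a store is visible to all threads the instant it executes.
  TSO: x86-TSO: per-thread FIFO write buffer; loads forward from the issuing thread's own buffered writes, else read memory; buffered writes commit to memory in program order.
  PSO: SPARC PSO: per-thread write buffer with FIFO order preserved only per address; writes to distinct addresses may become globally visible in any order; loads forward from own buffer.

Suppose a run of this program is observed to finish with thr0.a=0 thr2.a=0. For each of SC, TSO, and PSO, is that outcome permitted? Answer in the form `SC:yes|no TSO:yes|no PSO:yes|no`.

outcome vector order: (thr0.a,thr2.a)
under SC → (0,1) (0,2) (2,0) (2,1) (2,2)
under TSO → (0,0) (0,1) (0,2) (2,0) (2,1) (2,2)
under PSO → (0,0) (0,1) (0,2) (2,0) (2,1) (2,2)
target (0,0) ∈ {TSO,PSO}

SC:no TSO:yes PSO:yes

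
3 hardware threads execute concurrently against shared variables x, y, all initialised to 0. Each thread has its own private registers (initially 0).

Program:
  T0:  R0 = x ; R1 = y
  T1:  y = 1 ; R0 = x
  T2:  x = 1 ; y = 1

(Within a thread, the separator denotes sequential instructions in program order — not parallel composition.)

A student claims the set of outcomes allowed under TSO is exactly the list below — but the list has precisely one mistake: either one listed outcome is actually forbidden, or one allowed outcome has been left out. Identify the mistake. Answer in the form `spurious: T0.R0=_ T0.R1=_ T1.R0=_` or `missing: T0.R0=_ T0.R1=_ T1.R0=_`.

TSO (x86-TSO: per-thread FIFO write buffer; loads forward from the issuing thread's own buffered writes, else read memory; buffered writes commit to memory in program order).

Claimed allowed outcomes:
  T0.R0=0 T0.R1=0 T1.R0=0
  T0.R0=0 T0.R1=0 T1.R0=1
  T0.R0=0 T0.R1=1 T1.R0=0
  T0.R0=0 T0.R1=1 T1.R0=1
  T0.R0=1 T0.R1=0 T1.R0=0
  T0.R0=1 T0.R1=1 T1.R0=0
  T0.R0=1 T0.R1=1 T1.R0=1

missing: T0.R0=1 T0.R1=0 T1.R0=1

outcome vector order: (T0.R0,T0.R1,T1.R0)
TSO (8): 0/0/0 0/0/1 0/1/0 0/1/1 1/0/0 1/0/1 1/1/0 1/1/1
TSO∖claimed = {1/0/1}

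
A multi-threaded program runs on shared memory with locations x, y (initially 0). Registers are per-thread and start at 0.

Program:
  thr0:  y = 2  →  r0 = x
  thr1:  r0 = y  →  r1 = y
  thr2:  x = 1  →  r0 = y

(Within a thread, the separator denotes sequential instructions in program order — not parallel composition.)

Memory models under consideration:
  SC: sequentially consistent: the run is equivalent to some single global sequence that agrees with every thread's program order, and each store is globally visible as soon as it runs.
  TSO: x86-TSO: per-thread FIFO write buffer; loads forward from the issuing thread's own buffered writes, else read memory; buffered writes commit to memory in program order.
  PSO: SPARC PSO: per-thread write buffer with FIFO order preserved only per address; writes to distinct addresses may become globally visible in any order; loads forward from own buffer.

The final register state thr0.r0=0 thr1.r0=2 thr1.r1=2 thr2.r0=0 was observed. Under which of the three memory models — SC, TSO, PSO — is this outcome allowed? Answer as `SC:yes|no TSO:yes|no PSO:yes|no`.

outcome vector order: (thr0.r0,thr1.r0,thr1.r1,thr2.r0)
under SC → <0 0 0 2> <0 0 2 2> <0 2 2 2> <1 0 0 0> <1 0 0 2> <1 0 2 0> <1 0 2 2> <1 2 2 0> <1 2 2 2>
under TSO → <0 0 0 0> <0 0 0 2> <0 0 2 0> <0 0 2 2> <0 2 2 0> <0 2 2 2> <1 0 0 0> <1 0 0 2> <1 0 2 0> <1 0 2 2> <1 2 2 0> <1 2 2 2>
under PSO → <0 0 0 0> <0 0 0 2> <0 0 2 0> <0 0 2 2> <0 2 2 0> <0 2 2 2> <1 0 0 0> <1 0 0 2> <1 0 2 0> <1 0 2 2> <1 2 2 0> <1 2 2 2>
target <0 2 2 0> ∈ {TSO,PSO}

SC:no TSO:yes PSO:yes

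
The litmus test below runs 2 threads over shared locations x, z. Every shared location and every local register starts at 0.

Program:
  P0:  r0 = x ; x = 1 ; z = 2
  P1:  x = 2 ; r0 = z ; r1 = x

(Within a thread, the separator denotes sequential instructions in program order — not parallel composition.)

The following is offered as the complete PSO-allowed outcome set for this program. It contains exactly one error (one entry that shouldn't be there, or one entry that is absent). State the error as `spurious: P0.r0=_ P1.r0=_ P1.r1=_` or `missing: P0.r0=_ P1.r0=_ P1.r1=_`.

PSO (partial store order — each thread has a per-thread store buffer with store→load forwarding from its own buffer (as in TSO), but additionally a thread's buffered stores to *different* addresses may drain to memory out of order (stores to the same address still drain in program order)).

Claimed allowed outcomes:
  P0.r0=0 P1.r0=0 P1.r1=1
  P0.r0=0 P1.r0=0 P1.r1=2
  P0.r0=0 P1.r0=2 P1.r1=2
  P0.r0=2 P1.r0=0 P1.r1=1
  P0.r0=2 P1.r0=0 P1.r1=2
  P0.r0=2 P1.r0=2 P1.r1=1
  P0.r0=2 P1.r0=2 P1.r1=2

outcome vector order: (P0.r0,P1.r0,P1.r1)
under PSO → <0 0 1> <0 0 2> <0 2 1> <0 2 2> <2 0 1> <2 0 2> <2 2 1> <2 2 2>
PSO∖claimed = {<0 2 1>}

missing: P0.r0=0 P1.r0=2 P1.r1=1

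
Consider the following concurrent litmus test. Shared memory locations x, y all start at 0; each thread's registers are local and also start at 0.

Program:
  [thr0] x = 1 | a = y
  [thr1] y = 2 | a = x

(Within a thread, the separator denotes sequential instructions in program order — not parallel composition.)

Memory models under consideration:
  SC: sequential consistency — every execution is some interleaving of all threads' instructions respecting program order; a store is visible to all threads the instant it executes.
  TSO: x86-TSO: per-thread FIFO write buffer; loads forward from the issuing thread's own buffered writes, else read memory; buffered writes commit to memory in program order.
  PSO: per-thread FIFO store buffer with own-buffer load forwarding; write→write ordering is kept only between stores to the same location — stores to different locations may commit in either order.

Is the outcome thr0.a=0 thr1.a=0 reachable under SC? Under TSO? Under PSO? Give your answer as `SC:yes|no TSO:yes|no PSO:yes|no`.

outcome vector order: (thr0.a,thr1.a)
SC (3): 01 20 21
TSO (4): 00 01 20 21
PSO (4): 00 01 20 21
target 00 ∈ {TSO,PSO}

SC:no TSO:yes PSO:yes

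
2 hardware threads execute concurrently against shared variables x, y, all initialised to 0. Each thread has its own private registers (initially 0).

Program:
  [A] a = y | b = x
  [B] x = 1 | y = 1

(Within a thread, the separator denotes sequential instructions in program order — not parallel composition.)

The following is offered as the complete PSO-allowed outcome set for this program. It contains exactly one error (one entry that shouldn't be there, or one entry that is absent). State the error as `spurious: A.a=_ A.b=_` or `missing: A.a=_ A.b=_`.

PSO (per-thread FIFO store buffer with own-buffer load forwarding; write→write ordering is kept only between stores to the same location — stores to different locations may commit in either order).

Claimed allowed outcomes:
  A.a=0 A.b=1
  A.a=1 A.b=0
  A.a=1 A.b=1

missing: A.a=0 A.b=0

outcome vector order: (A.a,A.b)
PSO (4): 00, 01, 10, 11
PSO∖claimed = {00}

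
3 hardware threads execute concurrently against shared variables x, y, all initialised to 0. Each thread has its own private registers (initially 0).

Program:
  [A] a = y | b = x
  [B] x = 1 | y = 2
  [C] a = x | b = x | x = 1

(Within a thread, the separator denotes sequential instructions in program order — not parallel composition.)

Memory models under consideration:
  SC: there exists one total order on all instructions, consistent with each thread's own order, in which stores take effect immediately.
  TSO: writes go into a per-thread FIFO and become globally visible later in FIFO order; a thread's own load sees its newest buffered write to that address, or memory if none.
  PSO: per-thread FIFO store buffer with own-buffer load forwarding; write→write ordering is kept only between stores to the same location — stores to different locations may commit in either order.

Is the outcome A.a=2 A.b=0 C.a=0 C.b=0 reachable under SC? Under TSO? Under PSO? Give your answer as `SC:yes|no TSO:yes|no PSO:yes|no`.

SC:no TSO:no PSO:yes

outcome vector order: (A.a,A.b,C.a,C.b)
[SC] allowed = {<0 0 0 0>, <0 0 0 1>, <0 0 1 1>, <0 1 0 0>, <0 1 0 1>, <0 1 1 1>, <2 1 0 0>, <2 1 0 1>, <2 1 1 1>}
[TSO] allowed = {<0 0 0 0>, <0 0 0 1>, <0 0 1 1>, <0 1 0 0>, <0 1 0 1>, <0 1 1 1>, <2 1 0 0>, <2 1 0 1>, <2 1 1 1>}
[PSO] allowed = {<0 0 0 0>, <0 0 0 1>, <0 0 1 1>, <0 1 0 0>, <0 1 0 1>, <0 1 1 1>, <2 0 0 0>, <2 0 0 1>, <2 0 1 1>, <2 1 0 0>, <2 1 0 1>, <2 1 1 1>}
target <2 0 0 0> ∈ {PSO}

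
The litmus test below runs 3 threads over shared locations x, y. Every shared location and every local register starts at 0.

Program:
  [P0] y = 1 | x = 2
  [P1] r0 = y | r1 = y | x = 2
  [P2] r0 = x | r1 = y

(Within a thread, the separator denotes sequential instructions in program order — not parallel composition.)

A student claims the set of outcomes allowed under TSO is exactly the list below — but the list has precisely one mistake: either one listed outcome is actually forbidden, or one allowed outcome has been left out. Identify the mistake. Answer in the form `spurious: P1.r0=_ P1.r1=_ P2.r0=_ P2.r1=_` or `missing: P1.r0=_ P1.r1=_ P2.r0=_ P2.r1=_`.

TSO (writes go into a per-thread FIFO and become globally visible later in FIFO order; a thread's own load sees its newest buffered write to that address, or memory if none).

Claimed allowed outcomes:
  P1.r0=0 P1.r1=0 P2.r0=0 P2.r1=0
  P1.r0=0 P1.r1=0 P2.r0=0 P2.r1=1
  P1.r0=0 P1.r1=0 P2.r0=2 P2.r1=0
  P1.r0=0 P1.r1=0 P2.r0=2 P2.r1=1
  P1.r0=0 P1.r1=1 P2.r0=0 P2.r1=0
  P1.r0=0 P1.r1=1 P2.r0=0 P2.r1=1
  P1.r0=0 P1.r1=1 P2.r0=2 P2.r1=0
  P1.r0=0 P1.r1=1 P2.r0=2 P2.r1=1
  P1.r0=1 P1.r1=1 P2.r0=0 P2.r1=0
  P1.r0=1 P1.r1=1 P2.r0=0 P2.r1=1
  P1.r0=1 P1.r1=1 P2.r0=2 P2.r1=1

outcome vector order: (P1.r0,P1.r1,P2.r0,P2.r1)
TSO (10): 0/0/0/0, 0/0/0/1, 0/0/2/0, 0/0/2/1, 0/1/0/0, 0/1/0/1, 0/1/2/1, 1/1/0/0, 1/1/0/1, 1/1/2/1
claimed∖TSO = {0/1/2/0}

spurious: P1.r0=0 P1.r1=1 P2.r0=2 P2.r1=0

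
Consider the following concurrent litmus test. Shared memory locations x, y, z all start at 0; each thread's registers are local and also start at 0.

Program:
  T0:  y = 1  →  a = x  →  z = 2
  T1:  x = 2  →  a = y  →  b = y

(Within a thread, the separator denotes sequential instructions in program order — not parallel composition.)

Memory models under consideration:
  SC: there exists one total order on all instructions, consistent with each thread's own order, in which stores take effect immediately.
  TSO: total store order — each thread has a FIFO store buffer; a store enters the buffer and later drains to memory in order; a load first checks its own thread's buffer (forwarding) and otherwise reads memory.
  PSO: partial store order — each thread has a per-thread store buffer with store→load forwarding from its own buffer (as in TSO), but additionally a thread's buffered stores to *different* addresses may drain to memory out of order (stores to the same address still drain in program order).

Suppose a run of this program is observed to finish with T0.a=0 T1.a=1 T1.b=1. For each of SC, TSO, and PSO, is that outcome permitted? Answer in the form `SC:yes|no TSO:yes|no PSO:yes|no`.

SC:yes TSO:yes PSO:yes

outcome vector order: (T0.a,T1.a,T1.b)
SC: 4 outcomes — {<0 1 1> <2 0 0> <2 0 1> <2 1 1>}
TSO: 6 outcomes — {<0 0 0> <0 0 1> <0 1 1> <2 0 0> <2 0 1> <2 1 1>}
PSO: 6 outcomes — {<0 0 0> <0 0 1> <0 1 1> <2 0 0> <2 0 1> <2 1 1>}
target <0 1 1> ∈ {SC,TSO,PSO}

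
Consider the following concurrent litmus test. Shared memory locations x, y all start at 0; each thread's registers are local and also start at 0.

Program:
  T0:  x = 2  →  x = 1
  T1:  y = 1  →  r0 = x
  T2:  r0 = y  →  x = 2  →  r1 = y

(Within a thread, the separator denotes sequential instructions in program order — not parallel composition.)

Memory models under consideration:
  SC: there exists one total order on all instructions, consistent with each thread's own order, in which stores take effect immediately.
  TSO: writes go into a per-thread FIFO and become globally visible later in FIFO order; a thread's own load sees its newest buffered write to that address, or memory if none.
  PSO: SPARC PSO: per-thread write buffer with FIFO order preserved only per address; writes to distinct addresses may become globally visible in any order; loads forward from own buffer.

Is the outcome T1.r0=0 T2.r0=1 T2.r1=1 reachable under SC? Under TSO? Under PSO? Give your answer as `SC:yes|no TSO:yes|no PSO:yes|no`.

outcome vector order: (T1.r0,T2.r0,T2.r1)
[SC] allowed = {001; 011; 100; 101; 111; 200; 201; 211}
[TSO] allowed = {000; 001; 011; 100; 101; 111; 200; 201; 211}
[PSO] allowed = {000; 001; 011; 100; 101; 111; 200; 201; 211}
target 011 ∈ {SC,TSO,PSO}

SC:yes TSO:yes PSO:yes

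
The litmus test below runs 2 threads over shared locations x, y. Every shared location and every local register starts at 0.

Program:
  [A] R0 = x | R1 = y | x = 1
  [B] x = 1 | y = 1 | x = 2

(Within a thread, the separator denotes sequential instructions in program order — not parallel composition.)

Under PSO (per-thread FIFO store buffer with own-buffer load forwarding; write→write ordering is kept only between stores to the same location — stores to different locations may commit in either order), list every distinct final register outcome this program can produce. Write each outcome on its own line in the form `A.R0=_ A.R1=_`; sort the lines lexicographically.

A.R0=0 A.R1=0
A.R0=0 A.R1=1
A.R0=1 A.R1=0
A.R0=1 A.R1=1
A.R0=2 A.R1=0
A.R0=2 A.R1=1

outcome vector order: (A.R0,A.R1)
|PSO outcomes| = 6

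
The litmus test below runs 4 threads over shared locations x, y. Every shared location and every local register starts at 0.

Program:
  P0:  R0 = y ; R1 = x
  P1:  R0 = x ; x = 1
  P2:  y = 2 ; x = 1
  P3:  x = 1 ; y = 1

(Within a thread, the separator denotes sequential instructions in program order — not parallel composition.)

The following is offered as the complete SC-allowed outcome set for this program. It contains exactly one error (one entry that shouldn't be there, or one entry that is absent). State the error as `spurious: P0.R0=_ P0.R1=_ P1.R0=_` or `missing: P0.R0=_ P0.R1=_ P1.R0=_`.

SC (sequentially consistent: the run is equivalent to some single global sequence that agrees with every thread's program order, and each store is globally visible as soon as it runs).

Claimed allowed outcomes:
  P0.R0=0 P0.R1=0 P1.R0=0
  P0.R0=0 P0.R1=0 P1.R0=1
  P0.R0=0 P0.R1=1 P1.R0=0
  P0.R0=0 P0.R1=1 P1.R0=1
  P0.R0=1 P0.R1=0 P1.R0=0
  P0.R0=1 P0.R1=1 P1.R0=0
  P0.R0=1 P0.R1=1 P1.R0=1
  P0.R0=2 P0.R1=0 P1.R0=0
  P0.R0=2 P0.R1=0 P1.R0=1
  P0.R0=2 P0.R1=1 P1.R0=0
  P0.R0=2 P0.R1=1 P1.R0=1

spurious: P0.R0=1 P0.R1=0 P1.R0=0

outcome vector order: (P0.R0,P0.R1,P1.R0)
SC: 10 outcomes — {000, 001, 010, 011, 110, 111, 200, 201, 210, 211}
claimed∖SC = {100}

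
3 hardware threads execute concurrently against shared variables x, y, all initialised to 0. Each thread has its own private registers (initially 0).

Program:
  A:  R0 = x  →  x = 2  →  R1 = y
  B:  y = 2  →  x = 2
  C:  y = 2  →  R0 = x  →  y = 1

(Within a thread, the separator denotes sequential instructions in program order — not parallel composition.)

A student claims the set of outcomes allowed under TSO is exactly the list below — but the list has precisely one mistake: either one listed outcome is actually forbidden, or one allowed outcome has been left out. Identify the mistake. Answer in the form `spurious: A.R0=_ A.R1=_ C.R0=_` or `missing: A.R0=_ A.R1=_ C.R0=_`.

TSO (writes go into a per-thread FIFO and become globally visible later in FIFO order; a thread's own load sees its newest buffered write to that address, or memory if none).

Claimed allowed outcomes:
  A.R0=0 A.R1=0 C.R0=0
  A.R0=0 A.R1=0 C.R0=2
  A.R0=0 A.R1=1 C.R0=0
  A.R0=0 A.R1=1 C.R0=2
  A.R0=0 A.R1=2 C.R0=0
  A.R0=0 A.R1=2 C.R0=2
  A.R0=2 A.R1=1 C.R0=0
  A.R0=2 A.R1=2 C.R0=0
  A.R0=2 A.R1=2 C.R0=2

outcome vector order: (A.R0,A.R1,C.R0)
under TSO → <0 0 0>; <0 0 2>; <0 1 0>; <0 1 2>; <0 2 0>; <0 2 2>; <2 1 0>; <2 1 2>; <2 2 0>; <2 2 2>
TSO∖claimed = {<2 1 2>}

missing: A.R0=2 A.R1=1 C.R0=2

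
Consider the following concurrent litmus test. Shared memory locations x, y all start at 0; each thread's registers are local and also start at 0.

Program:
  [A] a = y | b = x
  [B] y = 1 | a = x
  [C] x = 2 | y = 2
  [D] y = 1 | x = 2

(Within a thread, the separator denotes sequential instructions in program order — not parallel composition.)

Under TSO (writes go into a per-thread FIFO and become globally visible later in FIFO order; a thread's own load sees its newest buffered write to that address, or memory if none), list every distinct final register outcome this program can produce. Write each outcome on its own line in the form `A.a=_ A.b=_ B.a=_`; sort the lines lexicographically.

A.a=0 A.b=0 B.a=0
A.a=0 A.b=0 B.a=2
A.a=0 A.b=2 B.a=0
A.a=0 A.b=2 B.a=2
A.a=1 A.b=0 B.a=0
A.a=1 A.b=0 B.a=2
A.a=1 A.b=2 B.a=0
A.a=1 A.b=2 B.a=2
A.a=2 A.b=2 B.a=0
A.a=2 A.b=2 B.a=2

outcome vector order: (A.a,A.b,B.a)
|TSO outcomes| = 10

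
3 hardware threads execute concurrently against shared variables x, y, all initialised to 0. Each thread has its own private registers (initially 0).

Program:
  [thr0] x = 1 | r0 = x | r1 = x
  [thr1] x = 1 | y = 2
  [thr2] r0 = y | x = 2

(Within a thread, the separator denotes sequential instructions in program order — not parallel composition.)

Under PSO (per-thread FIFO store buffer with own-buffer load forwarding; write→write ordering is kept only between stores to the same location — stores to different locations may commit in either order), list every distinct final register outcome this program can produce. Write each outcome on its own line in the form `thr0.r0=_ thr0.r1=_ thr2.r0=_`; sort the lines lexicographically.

thr0.r0=1 thr0.r1=1 thr2.r0=0
thr0.r0=1 thr0.r1=1 thr2.r0=2
thr0.r0=1 thr0.r1=2 thr2.r0=0
thr0.r0=1 thr0.r1=2 thr2.r0=2
thr0.r0=2 thr0.r1=1 thr2.r0=0
thr0.r0=2 thr0.r1=1 thr2.r0=2
thr0.r0=2 thr0.r1=2 thr2.r0=0
thr0.r0=2 thr0.r1=2 thr2.r0=2

outcome vector order: (thr0.r0,thr0.r1,thr2.r0)
|PSO outcomes| = 8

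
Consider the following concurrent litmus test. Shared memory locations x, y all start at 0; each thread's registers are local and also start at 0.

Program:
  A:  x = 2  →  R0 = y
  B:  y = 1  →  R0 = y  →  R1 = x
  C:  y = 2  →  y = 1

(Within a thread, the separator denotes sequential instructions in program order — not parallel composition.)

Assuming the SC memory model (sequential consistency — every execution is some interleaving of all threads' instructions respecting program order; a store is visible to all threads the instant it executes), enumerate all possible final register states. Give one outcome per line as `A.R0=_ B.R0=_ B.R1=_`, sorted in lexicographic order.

outcome vector order: (A.R0,B.R0,B.R1)
|SC outcomes| = 10

A.R0=0 B.R0=1 B.R1=2
A.R0=0 B.R0=2 B.R1=2
A.R0=1 B.R0=1 B.R1=0
A.R0=1 B.R0=1 B.R1=2
A.R0=1 B.R0=2 B.R1=0
A.R0=1 B.R0=2 B.R1=2
A.R0=2 B.R0=1 B.R1=0
A.R0=2 B.R0=1 B.R1=2
A.R0=2 B.R0=2 B.R1=0
A.R0=2 B.R0=2 B.R1=2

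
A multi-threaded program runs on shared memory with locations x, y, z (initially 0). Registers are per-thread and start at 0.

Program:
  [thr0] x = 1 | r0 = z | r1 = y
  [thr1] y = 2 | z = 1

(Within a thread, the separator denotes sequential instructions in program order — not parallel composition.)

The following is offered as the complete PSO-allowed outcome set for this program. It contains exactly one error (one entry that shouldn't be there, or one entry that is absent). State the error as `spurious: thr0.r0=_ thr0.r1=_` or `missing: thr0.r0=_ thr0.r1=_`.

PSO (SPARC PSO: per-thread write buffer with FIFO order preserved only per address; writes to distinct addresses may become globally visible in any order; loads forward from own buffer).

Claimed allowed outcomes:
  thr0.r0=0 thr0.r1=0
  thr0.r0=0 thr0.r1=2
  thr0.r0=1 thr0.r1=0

outcome vector order: (thr0.r0,thr0.r1)
under PSO → <0 0>; <0 2>; <1 0>; <1 2>
PSO∖claimed = {<1 2>}

missing: thr0.r0=1 thr0.r1=2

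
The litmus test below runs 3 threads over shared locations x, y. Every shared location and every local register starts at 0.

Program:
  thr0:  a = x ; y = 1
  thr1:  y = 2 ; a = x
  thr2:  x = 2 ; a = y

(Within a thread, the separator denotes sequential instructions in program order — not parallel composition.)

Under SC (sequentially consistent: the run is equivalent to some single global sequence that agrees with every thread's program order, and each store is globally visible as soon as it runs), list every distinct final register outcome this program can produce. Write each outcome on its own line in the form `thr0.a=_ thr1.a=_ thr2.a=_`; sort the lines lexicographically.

outcome vector order: (thr0.a,thr1.a,thr2.a)
|SC outcomes| = 10

thr0.a=0 thr1.a=0 thr2.a=1
thr0.a=0 thr1.a=0 thr2.a=2
thr0.a=0 thr1.a=2 thr2.a=0
thr0.a=0 thr1.a=2 thr2.a=1
thr0.a=0 thr1.a=2 thr2.a=2
thr0.a=2 thr1.a=0 thr2.a=1
thr0.a=2 thr1.a=0 thr2.a=2
thr0.a=2 thr1.a=2 thr2.a=0
thr0.a=2 thr1.a=2 thr2.a=1
thr0.a=2 thr1.a=2 thr2.a=2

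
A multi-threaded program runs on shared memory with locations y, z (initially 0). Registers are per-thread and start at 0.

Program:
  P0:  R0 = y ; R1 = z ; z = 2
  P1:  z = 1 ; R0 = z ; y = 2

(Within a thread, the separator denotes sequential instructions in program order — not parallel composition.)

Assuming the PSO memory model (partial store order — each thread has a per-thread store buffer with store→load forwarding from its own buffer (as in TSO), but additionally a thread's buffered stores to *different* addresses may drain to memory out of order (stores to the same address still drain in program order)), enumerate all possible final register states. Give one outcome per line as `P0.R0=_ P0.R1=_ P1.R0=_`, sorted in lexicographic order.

P0.R0=0 P0.R1=0 P1.R0=1
P0.R0=0 P0.R1=0 P1.R0=2
P0.R0=0 P0.R1=1 P1.R0=1
P0.R0=0 P0.R1=1 P1.R0=2
P0.R0=2 P0.R1=0 P1.R0=1
P0.R0=2 P0.R1=1 P1.R0=1

outcome vector order: (P0.R0,P0.R1,P1.R0)
|PSO outcomes| = 6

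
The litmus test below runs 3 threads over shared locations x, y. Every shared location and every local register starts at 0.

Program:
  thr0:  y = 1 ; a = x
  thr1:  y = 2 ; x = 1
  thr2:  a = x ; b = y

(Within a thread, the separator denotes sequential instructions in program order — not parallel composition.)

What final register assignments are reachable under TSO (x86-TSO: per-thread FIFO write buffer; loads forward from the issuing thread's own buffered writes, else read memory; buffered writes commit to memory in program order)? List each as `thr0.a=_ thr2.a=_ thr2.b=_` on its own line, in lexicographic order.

thr0.a=0 thr2.a=0 thr2.b=0
thr0.a=0 thr2.a=0 thr2.b=1
thr0.a=0 thr2.a=0 thr2.b=2
thr0.a=0 thr2.a=1 thr2.b=1
thr0.a=0 thr2.a=1 thr2.b=2
thr0.a=1 thr2.a=0 thr2.b=0
thr0.a=1 thr2.a=0 thr2.b=1
thr0.a=1 thr2.a=0 thr2.b=2
thr0.a=1 thr2.a=1 thr2.b=1
thr0.a=1 thr2.a=1 thr2.b=2

outcome vector order: (thr0.a,thr2.a,thr2.b)
|TSO outcomes| = 10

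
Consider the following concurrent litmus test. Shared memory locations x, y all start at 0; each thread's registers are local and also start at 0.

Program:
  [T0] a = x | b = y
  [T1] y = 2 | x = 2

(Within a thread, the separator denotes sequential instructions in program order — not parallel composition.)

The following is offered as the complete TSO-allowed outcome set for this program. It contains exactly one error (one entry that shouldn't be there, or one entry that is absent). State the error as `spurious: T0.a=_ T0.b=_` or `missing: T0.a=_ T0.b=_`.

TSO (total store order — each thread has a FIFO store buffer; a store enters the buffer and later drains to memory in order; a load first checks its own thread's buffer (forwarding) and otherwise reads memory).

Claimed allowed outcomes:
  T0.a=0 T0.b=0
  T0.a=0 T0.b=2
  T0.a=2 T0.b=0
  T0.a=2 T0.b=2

spurious: T0.a=2 T0.b=0

outcome vector order: (T0.a,T0.b)
TSO: 3 outcomes — {00, 02, 22}
claimed∖TSO = {20}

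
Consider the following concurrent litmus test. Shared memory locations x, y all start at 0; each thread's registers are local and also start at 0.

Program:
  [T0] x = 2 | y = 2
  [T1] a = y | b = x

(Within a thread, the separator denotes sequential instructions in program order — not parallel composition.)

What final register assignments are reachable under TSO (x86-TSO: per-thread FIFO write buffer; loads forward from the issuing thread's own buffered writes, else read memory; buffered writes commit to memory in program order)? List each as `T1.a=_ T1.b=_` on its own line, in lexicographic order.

T1.a=0 T1.b=0
T1.a=0 T1.b=2
T1.a=2 T1.b=2

outcome vector order: (T1.a,T1.b)
|TSO outcomes| = 3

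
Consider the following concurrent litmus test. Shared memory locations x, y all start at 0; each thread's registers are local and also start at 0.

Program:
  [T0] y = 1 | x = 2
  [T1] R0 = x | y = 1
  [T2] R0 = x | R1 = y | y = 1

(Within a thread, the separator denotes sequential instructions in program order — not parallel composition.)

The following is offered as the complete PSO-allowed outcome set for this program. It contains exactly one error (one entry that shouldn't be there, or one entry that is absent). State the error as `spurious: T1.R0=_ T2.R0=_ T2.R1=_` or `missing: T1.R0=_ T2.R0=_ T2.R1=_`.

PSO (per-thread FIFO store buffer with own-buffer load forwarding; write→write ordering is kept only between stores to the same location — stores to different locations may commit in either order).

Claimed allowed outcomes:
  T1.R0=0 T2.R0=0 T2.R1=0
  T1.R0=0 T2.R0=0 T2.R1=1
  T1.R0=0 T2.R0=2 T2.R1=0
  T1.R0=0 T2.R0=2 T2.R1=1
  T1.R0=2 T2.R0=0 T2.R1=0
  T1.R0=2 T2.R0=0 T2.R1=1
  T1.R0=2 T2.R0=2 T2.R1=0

missing: T1.R0=2 T2.R0=2 T2.R1=1

outcome vector order: (T1.R0,T2.R0,T2.R1)
PSO: 8 outcomes — {(0,0,0); (0,0,1); (0,2,0); (0,2,1); (2,0,0); (2,0,1); (2,2,0); (2,2,1)}
PSO∖claimed = {(2,2,1)}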